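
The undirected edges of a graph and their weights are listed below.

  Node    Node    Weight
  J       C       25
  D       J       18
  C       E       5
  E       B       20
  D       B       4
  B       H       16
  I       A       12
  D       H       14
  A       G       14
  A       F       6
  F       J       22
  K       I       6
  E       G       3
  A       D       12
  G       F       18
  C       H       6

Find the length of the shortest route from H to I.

38

Compare a few routes:
H → B → D → A → I: 16+4+12+12 = 44
H → C → E → G → A → I: 6+5+3+14+12 = 40
H → D → A → I: 14+12+12 = 38
The minimum is 38 via H → D → A → I.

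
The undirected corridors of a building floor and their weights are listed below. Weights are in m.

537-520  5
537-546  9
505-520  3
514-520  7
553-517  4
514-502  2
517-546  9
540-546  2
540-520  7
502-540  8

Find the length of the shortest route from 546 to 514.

Enumerating some paths:
546 → 540 → 520 → 514: 2+7+7 = 16
546 → 540 → 502 → 514: 2+8+2 = 12
Cheapest is 546 → 540 → 502 → 514 at 12 m.

12 m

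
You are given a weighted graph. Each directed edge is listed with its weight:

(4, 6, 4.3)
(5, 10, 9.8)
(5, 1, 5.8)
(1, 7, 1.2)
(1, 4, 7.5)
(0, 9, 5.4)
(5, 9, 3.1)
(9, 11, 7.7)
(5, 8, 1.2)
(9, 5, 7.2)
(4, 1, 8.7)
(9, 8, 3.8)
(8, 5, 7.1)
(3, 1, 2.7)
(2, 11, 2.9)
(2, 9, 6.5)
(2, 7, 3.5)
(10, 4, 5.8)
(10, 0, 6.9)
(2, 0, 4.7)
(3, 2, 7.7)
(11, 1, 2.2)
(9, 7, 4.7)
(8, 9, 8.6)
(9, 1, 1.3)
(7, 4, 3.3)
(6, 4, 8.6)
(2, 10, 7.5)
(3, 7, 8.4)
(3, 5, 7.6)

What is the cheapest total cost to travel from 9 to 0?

Enumerating some paths:
9 → 8 → 5 → 10 → 0: 3.8+7.1+9.8+6.9 = 27.6
9 → 5 → 10 → 0: 7.2+9.8+6.9 = 23.9
The minimum is 23.9 via 9 → 5 → 10 → 0.

23.9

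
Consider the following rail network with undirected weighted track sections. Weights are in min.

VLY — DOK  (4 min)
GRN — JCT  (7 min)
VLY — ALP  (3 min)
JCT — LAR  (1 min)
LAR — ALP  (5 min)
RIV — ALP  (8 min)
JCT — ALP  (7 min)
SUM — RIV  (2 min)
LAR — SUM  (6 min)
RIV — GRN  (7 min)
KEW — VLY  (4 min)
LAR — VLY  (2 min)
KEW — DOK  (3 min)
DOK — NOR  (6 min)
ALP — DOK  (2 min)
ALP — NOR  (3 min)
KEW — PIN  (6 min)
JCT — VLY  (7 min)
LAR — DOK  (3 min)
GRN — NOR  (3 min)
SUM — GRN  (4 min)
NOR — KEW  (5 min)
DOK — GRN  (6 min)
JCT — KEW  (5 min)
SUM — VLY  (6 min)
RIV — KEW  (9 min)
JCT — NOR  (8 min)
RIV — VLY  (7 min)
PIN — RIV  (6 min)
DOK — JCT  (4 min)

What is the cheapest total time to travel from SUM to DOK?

Candidate routes:
SUM–LAR–DOK: 6+3 = 9
SUM–GRN–DOK: 4+6 = 10
SUM–LAR–JCT–DOK: 6+1+4 = 11
SUM–VLY–DOK: 6+4 = 10
Cheapest is SUM–LAR–DOK at 9 min.

9 min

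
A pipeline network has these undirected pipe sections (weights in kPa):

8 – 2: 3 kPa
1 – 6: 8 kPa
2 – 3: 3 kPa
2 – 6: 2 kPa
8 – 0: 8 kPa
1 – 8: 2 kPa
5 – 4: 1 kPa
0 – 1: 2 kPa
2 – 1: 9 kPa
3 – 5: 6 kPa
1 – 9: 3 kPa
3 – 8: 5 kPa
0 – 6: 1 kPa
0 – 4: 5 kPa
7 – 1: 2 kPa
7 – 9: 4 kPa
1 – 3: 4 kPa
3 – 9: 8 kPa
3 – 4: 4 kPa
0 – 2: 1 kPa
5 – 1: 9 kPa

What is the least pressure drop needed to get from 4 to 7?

9 kPa

Enumerating some paths:
4 - 3 - 2 - 0 - 1 - 7: 4+3+1+2+2 = 12
4 - 0 - 1 - 7: 5+2+2 = 9
4 - 5 - 1 - 7: 1+9+2 = 12
4 - 3 - 1 - 7: 4+4+2 = 10
The minimum is 9 kPa via 4 - 0 - 1 - 7.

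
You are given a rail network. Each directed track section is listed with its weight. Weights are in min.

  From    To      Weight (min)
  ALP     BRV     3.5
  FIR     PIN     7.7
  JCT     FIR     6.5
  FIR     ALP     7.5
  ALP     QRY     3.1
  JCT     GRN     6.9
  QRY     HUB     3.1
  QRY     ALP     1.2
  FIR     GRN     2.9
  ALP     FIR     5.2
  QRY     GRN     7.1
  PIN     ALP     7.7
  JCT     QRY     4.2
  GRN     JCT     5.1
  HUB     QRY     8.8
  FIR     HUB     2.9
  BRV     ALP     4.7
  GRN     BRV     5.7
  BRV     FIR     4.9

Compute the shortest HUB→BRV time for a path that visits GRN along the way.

Shortest HUB→GRN: HUB–QRY–GRN = 15.9
Shortest GRN→BRV: GRN–BRV = 5.7
Total via GRN: 15.9 + 5.7 = 21.6 min.

21.6 min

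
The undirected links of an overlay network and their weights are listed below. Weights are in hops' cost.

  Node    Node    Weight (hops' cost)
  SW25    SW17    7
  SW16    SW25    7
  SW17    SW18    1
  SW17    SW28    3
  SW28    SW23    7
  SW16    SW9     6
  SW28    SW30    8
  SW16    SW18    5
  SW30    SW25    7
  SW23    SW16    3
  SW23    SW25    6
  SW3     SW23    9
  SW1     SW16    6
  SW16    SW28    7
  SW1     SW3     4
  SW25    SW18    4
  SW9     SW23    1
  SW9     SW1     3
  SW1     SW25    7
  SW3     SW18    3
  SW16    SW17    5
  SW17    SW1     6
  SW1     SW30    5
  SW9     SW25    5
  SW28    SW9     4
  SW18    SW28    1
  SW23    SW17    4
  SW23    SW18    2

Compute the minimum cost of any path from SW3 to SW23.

Running Dijkstra from SW3:
SW3: 0
SW18: 3  (via SW3)
SW17: 4  (via SW18)
SW1: 4  (via SW3)
SW28: 4  (via SW18)
SW23: 5  (via SW18)
Shortest route: SW3–SW18–SW23 = 5 hops' cost.

5 hops' cost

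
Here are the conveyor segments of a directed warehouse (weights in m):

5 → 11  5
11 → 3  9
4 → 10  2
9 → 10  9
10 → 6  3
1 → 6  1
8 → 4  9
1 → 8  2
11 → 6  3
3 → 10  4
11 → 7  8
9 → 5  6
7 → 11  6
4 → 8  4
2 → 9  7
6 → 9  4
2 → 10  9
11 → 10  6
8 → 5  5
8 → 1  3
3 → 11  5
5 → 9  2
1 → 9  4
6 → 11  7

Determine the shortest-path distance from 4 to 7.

20 m

Shortest distances from 4:
4: 0
10: 2  (via 4)
8: 4  (via 4)
6: 5  (via 10)
1: 7  (via 8)
5: 9  (via 8)
9: 9  (via 6)
11: 12  (via 6)
7: 20  (via 11)
Shortest route: 4 → 10 → 6 → 11 → 7 = 20 m.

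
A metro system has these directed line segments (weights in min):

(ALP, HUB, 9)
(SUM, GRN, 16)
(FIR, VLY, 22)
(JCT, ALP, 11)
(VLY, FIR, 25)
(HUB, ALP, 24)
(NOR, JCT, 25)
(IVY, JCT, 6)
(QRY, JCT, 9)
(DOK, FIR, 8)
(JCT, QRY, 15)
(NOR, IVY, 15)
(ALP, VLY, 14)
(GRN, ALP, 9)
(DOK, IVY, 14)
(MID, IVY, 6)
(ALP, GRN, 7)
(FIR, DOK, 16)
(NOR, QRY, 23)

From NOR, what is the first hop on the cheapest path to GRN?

IVY

Candidate routes:
NOR - IVY - JCT - ALP - GRN: 15+6+11+7 = 39
NOR - JCT - ALP - GRN: 25+11+7 = 43
NOR - QRY - JCT - ALP - GRN: 23+9+11+7 = 50
Cheapest is NOR - IVY - JCT - ALP - GRN at 39 min.
So from NOR the first move is to IVY.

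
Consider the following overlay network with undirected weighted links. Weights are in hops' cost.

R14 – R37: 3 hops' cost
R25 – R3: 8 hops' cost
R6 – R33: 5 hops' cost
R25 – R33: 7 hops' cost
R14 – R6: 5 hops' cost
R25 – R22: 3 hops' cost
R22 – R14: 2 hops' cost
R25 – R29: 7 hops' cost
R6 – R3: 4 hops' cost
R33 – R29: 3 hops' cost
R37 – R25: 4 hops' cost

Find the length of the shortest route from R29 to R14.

12 hops' cost

Enumerating some paths:
R29 → R25 → R22 → R14: 7+3+2 = 12
R29 → R33 → R6 → R14: 3+5+5 = 13
The minimum is 12 hops' cost via R29 → R25 → R22 → R14.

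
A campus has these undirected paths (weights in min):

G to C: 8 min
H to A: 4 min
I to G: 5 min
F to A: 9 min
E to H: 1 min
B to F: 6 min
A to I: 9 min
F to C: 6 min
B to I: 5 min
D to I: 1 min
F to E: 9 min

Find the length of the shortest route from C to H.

Shortest distances from C:
C: 0
F: 6  (via C)
G: 8  (via C)
B: 12  (via F)
I: 13  (via G)
D: 14  (via I)
A: 15  (via F)
E: 15  (via F)
H: 16  (via E)
Shortest route: C–F–E–H = 16 min.

16 min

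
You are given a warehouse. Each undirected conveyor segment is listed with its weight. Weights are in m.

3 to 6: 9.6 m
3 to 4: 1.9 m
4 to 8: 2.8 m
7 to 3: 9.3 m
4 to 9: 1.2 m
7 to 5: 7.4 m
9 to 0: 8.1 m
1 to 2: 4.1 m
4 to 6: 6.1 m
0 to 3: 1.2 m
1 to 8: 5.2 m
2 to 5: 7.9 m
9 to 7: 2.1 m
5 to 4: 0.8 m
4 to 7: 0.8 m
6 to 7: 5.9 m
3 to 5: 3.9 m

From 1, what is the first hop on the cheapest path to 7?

Candidate routes:
1 → 8 → 4 → 9 → 7: 5.2+2.8+1.2+2.1 = 11.3
1 → 2 → 5 → 4 → 9 → 7: 4.1+7.9+0.8+1.2+2.1 = 16.1
1 → 2 → 5 → 4 → 7: 4.1+7.9+0.8+0.8 = 13.6
1 → 8 → 4 → 7: 5.2+2.8+0.8 = 8.8
Cheapest is 1 → 8 → 4 → 7 at 8.8 m.
So from 1 the first move is to 8.

8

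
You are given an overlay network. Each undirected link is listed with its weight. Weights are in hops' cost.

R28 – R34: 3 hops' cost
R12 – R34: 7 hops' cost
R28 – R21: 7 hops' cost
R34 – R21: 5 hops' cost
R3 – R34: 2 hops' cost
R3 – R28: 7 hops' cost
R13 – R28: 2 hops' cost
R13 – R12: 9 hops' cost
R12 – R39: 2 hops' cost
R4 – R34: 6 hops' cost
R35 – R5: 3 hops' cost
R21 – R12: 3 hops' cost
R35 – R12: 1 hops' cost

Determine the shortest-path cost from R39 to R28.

Candidate routes:
R39 - R12 - R21 - R34 - R28: 2+3+5+3 = 13
R39 - R12 - R13 - R28: 2+9+2 = 13
R39 - R12 - R21 - R28: 2+3+7 = 12
Cheapest is R39 - R12 - R21 - R28 at 12 hops' cost.

12 hops' cost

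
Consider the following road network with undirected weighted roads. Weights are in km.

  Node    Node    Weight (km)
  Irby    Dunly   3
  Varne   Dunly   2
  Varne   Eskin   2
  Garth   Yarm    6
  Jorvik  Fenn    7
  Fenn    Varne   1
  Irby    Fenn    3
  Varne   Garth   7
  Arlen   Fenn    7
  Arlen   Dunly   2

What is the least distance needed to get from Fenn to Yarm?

14 km

Settle nodes by increasing distance from Fenn:
Fenn: 0
Varne: 1  (via Fenn)
Irby: 3  (via Fenn)
Dunly: 3  (via Varne)
Eskin: 3  (via Varne)
Arlen: 5  (via Dunly)
Jorvik: 7  (via Fenn)
Garth: 8  (via Varne)
Yarm: 14  (via Garth)
Shortest route: Fenn → Varne → Garth → Yarm = 14 km.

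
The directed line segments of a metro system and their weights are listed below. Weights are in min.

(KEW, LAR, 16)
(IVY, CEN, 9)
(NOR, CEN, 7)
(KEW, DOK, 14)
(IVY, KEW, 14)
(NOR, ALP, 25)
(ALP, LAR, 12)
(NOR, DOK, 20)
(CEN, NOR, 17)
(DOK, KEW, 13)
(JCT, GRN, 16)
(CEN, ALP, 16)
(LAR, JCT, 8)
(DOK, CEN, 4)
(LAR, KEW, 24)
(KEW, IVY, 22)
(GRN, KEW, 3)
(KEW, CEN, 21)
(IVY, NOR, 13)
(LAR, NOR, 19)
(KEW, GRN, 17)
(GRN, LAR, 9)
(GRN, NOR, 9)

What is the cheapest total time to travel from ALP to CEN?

Shortest distances from ALP:
ALP: 0
LAR: 12  (via ALP)
JCT: 20  (via LAR)
NOR: 31  (via LAR)
GRN: 36  (via JCT)
KEW: 36  (via LAR)
CEN: 38  (via NOR)
Shortest route: ALP–LAR–NOR–CEN = 38 min.

38 min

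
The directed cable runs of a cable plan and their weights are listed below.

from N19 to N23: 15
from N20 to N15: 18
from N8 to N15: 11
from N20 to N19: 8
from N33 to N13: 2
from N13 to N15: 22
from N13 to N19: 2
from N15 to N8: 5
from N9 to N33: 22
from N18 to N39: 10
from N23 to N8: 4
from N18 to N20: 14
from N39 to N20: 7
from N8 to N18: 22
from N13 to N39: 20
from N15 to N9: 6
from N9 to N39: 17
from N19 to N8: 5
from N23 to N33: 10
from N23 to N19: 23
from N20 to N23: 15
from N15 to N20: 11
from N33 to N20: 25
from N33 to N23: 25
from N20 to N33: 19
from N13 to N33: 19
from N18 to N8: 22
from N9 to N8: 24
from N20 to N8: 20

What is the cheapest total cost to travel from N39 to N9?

Compare a few routes:
N39 - N20 - N15 - N9: 7+18+6 = 31
N39 - N20 - N19 - N8 - N15 - N9: 7+8+5+11+6 = 37
Cheapest is N39 - N20 - N15 - N9 at 31.

31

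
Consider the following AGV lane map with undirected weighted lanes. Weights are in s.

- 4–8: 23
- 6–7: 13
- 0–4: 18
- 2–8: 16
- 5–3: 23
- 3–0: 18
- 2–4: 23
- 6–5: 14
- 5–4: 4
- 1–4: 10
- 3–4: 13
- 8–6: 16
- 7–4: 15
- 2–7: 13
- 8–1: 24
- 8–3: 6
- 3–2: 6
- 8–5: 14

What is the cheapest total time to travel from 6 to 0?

Candidate routes:
6 → 8 → 3 → 0: 16+6+18 = 40
6 → 5 → 4 → 0: 14+4+18 = 36
Cheapest is 6 → 5 → 4 → 0 at 36 s.

36 s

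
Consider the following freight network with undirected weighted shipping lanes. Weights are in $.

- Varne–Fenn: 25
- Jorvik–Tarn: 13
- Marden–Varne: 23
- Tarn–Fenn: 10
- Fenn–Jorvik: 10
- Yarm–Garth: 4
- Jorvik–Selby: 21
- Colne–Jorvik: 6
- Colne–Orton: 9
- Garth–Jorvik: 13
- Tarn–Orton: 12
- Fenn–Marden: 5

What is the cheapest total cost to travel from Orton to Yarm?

Running Dijkstra from Orton:
Orton: 0
Colne: 9  (via Orton)
Tarn: 12  (via Orton)
Jorvik: 15  (via Colne)
Fenn: 22  (via Tarn)
Marden: 27  (via Fenn)
Garth: 28  (via Jorvik)
Yarm: 32  (via Garth)
Shortest route: Orton–Colne–Jorvik–Garth–Yarm = $32.

$32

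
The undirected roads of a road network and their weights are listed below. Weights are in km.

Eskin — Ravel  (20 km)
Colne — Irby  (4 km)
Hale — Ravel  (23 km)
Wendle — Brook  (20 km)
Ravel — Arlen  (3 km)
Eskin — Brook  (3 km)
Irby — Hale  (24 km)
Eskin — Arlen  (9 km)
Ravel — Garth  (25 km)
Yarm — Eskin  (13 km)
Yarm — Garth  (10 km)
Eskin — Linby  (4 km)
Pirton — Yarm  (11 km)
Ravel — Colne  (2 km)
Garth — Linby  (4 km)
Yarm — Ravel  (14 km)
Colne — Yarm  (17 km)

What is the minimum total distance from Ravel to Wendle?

Settle nodes by increasing distance from Ravel:
Ravel: 0
Colne: 2  (via Ravel)
Arlen: 3  (via Ravel)
Irby: 6  (via Colne)
Eskin: 12  (via Arlen)
Yarm: 14  (via Ravel)
Brook: 15  (via Eskin)
Linby: 16  (via Eskin)
Garth: 20  (via Linby)
Hale: 23  (via Ravel)
Pirton: 25  (via Yarm)
Wendle: 35  (via Brook)
Shortest route: Ravel → Arlen → Eskin → Brook → Wendle = 35 km.

35 km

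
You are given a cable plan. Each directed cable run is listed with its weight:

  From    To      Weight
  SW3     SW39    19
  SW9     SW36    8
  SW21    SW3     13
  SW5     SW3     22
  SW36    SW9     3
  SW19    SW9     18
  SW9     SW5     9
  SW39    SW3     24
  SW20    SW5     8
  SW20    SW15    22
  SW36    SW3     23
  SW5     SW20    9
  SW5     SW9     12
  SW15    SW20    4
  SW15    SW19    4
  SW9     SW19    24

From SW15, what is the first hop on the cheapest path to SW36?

Enumerating some paths:
SW15–SW19–SW9–SW36: 4+18+8 = 30
SW15–SW20–SW5–SW9–SW36: 4+8+12+8 = 32
Cheapest is SW15–SW19–SW9–SW36 at 30.
So from SW15 the first move is to SW19.

SW19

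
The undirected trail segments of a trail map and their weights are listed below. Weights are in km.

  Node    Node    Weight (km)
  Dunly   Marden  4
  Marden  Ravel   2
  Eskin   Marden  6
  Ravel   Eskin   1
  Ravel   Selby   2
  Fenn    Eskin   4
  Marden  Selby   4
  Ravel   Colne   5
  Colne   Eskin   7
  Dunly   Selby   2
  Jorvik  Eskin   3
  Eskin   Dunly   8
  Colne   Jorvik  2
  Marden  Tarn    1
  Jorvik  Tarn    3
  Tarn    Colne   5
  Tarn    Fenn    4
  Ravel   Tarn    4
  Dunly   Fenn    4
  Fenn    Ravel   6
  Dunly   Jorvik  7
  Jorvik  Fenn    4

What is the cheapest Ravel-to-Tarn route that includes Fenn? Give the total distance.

9 km

Best Ravel to Fenn: Ravel → Eskin → Fenn costing 5
Shortest Fenn→Tarn: Fenn → Tarn = 4
Total via Fenn: 5 + 4 = 9 km.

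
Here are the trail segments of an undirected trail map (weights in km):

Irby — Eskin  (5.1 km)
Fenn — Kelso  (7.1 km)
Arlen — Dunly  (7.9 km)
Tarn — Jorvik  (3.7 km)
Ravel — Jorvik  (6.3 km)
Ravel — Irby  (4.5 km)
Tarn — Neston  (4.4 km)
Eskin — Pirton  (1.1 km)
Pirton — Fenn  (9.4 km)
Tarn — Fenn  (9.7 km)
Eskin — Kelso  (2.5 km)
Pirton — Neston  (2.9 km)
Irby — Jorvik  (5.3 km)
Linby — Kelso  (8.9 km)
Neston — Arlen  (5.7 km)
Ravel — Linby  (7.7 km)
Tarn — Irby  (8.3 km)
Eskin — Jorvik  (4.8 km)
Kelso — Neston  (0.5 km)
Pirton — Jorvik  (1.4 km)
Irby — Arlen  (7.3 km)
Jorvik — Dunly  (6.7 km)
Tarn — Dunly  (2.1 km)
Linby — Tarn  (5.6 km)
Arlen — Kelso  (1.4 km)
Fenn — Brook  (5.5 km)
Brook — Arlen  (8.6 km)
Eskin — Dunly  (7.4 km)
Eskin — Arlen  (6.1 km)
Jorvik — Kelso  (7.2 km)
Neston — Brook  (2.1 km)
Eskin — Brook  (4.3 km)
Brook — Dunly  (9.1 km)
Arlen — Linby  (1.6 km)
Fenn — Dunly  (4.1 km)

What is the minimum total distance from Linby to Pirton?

Candidate routes:
Linby–Arlen–Kelso–Neston–Pirton: 1.6+1.4+0.5+2.9 = 6.4
Linby–Arlen–Kelso–Eskin–Pirton: 1.6+1.4+2.5+1.1 = 6.6
The minimum is 6.4 km via Linby–Arlen–Kelso–Neston–Pirton.

6.4 km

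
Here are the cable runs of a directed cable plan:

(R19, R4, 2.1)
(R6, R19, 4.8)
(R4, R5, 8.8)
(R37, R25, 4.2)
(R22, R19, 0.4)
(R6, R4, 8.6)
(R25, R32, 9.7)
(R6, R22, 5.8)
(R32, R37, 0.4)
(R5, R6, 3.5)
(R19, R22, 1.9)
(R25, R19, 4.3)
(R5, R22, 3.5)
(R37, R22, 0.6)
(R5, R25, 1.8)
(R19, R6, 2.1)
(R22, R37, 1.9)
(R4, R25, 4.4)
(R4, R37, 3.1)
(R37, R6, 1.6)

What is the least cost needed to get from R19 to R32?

Candidate routes:
R19 - R22 - R37 - R25 - R32: 1.9+1.9+4.2+9.7 = 17.7
R19 - R4 - R25 - R32: 2.1+4.4+9.7 = 16.2
Cheapest is R19 - R4 - R25 - R32 at 16.2.

16.2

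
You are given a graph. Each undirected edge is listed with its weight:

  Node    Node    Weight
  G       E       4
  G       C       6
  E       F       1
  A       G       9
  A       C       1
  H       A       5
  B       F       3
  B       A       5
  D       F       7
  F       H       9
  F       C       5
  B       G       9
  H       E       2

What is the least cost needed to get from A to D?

Settle nodes by increasing distance from A:
A: 0
C: 1  (via A)
B: 5  (via A)
H: 5  (via A)
F: 6  (via C)
E: 7  (via H)
G: 7  (via C)
D: 13  (via F)
Shortest route: A–C–F–D = 13.

13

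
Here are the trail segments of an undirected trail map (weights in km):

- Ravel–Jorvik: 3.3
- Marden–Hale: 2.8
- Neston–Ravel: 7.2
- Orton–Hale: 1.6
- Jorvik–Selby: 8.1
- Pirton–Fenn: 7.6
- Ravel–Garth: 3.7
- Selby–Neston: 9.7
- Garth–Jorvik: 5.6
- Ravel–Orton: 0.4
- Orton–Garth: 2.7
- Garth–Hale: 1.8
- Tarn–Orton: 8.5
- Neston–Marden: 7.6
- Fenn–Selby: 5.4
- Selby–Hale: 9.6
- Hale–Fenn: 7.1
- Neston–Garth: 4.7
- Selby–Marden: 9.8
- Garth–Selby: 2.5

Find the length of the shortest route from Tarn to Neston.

Candidate routes:
Tarn → Orton → Ravel → Garth → Neston: 8.5+0.4+3.7+4.7 = 17.3
Tarn → Orton → Garth → Neston: 8.5+2.7+4.7 = 15.9
Tarn → Orton → Ravel → Neston: 8.5+0.4+7.2 = 16.1
Tarn → Orton → Hale → Garth → Neston: 8.5+1.6+1.8+4.7 = 16.6
Cheapest is Tarn → Orton → Garth → Neston at 15.9 km.

15.9 km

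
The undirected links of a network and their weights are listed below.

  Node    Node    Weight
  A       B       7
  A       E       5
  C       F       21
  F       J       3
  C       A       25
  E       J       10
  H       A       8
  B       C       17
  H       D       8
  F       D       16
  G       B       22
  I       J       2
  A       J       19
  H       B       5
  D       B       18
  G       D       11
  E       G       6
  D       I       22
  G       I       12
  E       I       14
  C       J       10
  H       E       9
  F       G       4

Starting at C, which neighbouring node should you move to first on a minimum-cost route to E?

Enumerating some paths:
C → J → I → E: 10+2+14 = 26
C → J → F → G → E: 10+3+4+6 = 23
C → J → E: 10+10 = 20
Cheapest is C → J → E at 20.
So from C the first move is to J.

J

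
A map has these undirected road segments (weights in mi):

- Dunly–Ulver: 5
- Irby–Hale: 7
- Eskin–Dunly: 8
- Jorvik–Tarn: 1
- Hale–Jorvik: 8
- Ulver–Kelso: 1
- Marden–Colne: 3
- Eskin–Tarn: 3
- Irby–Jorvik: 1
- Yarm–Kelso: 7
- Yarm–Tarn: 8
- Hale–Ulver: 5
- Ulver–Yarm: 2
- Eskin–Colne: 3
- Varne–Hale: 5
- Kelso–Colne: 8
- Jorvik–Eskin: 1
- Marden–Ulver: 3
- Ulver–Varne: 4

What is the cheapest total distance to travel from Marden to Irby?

8 mi

Shortest distances from Marden:
Marden: 0
Ulver: 3  (via Marden)
Colne: 3  (via Marden)
Kelso: 4  (via Ulver)
Yarm: 5  (via Ulver)
Eskin: 6  (via Colne)
Jorvik: 7  (via Eskin)
Varne: 7  (via Ulver)
Tarn: 8  (via Jorvik)
Irby: 8  (via Jorvik)
Shortest route: Marden → Colne → Eskin → Jorvik → Irby = 8 mi.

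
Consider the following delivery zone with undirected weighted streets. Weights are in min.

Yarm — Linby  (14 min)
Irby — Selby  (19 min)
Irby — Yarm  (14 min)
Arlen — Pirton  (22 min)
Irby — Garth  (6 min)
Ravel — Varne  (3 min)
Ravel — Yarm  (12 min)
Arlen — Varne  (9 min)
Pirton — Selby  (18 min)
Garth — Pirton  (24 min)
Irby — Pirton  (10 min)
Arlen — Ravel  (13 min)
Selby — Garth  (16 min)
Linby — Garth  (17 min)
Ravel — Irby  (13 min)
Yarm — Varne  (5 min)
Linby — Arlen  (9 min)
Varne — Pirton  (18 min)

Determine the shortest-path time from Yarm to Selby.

Compare a few routes:
Yarm → Irby → Selby: 14+19 = 33
Yarm → Irby → Garth → Selby: 14+6+16 = 36
Yarm → Varne → Ravel → Irby → Selby: 5+3+13+19 = 40
The minimum is 33 min via Yarm → Irby → Selby.

33 min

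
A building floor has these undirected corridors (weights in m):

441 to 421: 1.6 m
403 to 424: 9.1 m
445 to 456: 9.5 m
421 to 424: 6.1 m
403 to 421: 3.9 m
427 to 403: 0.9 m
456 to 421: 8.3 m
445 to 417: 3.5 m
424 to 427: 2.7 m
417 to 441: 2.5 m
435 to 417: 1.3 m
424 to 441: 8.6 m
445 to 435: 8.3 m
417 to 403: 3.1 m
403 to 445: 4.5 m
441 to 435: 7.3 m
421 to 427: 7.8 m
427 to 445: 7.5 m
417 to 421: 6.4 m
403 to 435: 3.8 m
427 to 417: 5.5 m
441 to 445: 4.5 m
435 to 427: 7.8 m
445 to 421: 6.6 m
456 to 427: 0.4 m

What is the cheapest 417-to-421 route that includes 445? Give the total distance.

Best 417 to 445: 417–445 costing 3.5
Best 445 to 421: 445–441–421 costing 6.1
Total via 445: 3.5 + 6.1 = 9.6 m.

9.6 m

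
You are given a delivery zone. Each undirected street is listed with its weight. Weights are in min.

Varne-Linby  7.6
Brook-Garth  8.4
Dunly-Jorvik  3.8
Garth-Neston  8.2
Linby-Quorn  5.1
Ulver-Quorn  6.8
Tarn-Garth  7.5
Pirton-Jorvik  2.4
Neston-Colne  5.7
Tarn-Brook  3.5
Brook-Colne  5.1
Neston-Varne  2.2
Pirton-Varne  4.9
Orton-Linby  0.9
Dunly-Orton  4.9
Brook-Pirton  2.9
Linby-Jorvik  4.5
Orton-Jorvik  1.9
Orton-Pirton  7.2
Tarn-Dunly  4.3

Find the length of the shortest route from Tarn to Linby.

10.1 min

Enumerating some paths:
Tarn → Brook → Pirton → Jorvik → Orton → Linby: 3.5+2.9+2.4+1.9+0.9 = 11.6
Tarn → Dunly → Orton → Linby: 4.3+4.9+0.9 = 10.1
Tarn → Dunly → Jorvik → Orton → Linby: 4.3+3.8+1.9+0.9 = 10.9
Tarn → Dunly → Jorvik → Linby: 4.3+3.8+4.5 = 12.6
The minimum is 10.1 min via Tarn → Dunly → Orton → Linby.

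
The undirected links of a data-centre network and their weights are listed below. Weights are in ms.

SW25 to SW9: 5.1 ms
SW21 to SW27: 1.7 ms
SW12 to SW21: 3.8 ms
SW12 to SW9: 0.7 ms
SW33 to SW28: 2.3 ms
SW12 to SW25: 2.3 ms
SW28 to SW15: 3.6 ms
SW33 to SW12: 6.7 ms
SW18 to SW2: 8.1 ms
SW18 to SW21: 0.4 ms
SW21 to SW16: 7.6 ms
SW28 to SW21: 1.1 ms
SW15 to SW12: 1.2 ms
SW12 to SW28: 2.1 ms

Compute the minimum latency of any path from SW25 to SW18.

5.9 ms

Enumerating some paths:
SW25 → SW9 → SW12 → SW28 → SW21 → SW18: 5.1+0.7+2.1+1.1+0.4 = 9.4
SW25 → SW12 → SW28 → SW21 → SW18: 2.3+2.1+1.1+0.4 = 5.9
SW25 → SW12 → SW21 → SW18: 2.3+3.8+0.4 = 6.5
SW25 → SW12 → SW15 → SW28 → SW21 → SW18: 2.3+1.2+3.6+1.1+0.4 = 8.6
The minimum is 5.9 ms via SW25 → SW12 → SW28 → SW21 → SW18.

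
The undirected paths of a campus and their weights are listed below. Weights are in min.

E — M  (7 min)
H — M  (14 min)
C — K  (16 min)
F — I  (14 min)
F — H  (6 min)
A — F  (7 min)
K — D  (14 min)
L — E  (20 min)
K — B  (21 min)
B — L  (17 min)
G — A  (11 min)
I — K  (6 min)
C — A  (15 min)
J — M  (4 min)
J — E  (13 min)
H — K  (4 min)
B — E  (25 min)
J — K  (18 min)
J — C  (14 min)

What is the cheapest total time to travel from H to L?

41 min

Enumerating some paths:
H → M → J → E → L: 14+4+13+20 = 51
H → K → B → L: 4+21+17 = 42
H → K → J → M → E → L: 4+18+4+7+20 = 53
H → M → E → L: 14+7+20 = 41
Cheapest is H → M → E → L at 41 min.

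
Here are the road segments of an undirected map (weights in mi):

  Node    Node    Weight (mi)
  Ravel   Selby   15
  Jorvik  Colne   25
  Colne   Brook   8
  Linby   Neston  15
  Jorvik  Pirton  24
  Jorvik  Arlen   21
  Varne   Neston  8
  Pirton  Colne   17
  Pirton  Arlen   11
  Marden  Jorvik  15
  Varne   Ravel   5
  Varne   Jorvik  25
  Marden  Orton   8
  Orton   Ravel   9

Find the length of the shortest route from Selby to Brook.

78 mi

Candidate routes:
Selby → Ravel → Varne → Jorvik → Colne → Brook: 15+5+25+25+8 = 78
Selby → Ravel → Varne → Jorvik → Pirton → Colne → Brook: 15+5+25+24+17+8 = 94
Selby → Ravel → Orton → Marden → Jorvik → Pirton → Colne → Brook: 15+9+8+15+24+17+8 = 96
Selby → Ravel → Orton → Marden → Jorvik → Colne → Brook: 15+9+8+15+25+8 = 80
The minimum is 78 mi via Selby → Ravel → Varne → Jorvik → Colne → Brook.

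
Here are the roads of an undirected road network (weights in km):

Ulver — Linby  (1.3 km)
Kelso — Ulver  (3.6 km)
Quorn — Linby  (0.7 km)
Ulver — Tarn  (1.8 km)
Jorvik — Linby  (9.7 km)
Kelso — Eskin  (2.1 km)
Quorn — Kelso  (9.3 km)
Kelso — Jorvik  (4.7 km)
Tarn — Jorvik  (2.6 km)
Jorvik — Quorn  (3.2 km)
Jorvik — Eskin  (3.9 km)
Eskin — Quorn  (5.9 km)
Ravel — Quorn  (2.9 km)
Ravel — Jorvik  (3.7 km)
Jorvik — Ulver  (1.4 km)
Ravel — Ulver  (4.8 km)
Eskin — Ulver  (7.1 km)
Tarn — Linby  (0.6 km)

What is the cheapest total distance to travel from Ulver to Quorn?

2 km

Settle nodes by increasing distance from Ulver:
Ulver: 0
Linby: 1.3  (via Ulver)
Jorvik: 1.4  (via Ulver)
Tarn: 1.8  (via Ulver)
Quorn: 2  (via Linby)
Shortest route: Ulver → Linby → Quorn = 2 km.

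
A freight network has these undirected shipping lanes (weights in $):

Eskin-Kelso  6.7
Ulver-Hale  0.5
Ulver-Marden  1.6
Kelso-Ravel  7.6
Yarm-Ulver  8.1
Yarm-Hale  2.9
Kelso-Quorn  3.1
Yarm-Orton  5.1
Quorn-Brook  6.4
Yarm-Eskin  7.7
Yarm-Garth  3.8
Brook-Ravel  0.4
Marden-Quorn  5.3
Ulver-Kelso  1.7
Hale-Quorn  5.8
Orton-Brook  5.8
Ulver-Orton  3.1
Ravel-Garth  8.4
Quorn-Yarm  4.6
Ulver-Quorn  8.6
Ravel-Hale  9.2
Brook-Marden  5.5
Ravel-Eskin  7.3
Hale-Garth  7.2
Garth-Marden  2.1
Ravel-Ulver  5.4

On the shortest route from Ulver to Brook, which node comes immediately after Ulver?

Compare a few routes:
Ulver–Marden–Brook: 1.6+5.5 = 7.1
Ulver–Ravel–Brook: 5.4+0.4 = 5.8
The minimum is $5.8 via Ulver–Ravel–Brook.
So from Ulver the first move is to Ravel.

Ravel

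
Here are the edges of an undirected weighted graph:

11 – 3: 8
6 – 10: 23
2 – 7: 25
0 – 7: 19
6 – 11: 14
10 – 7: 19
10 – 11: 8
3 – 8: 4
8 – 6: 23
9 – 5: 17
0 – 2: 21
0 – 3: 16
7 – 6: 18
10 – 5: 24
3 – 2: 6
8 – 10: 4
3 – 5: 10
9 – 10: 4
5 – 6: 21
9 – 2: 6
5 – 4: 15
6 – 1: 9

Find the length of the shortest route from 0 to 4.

41

Settle nodes by increasing distance from 0:
0: 0
3: 16  (via 0)
7: 19  (via 0)
8: 20  (via 3)
2: 21  (via 0)
10: 24  (via 8)
11: 24  (via 3)
5: 26  (via 3)
9: 27  (via 2)
6: 37  (via 7)
4: 41  (via 5)
Shortest route: 0–3–5–4 = 41.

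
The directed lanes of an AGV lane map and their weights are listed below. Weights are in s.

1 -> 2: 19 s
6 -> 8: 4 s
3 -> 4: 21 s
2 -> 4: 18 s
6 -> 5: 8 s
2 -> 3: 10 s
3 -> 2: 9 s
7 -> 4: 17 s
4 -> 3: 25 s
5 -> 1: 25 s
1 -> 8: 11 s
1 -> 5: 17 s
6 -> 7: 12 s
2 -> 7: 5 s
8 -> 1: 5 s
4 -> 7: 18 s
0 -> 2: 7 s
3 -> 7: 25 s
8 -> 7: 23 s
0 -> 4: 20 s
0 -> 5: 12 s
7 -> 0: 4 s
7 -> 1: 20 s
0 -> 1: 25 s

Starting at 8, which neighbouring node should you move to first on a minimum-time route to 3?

1

Compare a few routes:
8 - 1 - 2 - 3: 5+19+10 = 34
8 - 7 - 0 - 2 - 3: 23+4+7+10 = 44
The minimum is 34 s via 8 - 1 - 2 - 3.
So from 8 the first move is to 1.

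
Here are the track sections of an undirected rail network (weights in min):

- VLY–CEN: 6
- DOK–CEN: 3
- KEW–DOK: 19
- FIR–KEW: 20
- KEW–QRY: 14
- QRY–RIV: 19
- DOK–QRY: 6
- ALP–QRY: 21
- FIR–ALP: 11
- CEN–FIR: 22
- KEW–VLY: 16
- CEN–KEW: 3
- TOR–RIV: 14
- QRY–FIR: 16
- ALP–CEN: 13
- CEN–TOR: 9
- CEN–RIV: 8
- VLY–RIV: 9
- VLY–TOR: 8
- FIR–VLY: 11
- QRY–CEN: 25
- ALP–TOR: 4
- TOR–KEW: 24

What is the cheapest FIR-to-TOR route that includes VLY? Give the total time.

Shortest FIR→VLY: FIR → VLY = 11
Best VLY to TOR: VLY → TOR costing 8
Total via VLY: 11 + 8 = 19 min.

19 min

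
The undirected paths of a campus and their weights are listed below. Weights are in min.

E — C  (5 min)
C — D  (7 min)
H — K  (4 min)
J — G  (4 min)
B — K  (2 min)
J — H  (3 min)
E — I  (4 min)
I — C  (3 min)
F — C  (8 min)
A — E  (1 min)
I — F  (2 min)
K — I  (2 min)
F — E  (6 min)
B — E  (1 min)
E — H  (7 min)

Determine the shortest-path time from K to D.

Running Dijkstra from K:
K: 0
B: 2  (via K)
I: 2  (via K)
E: 3  (via B)
A: 4  (via E)
F: 4  (via I)
H: 4  (via K)
C: 5  (via I)
J: 7  (via H)
G: 11  (via J)
D: 12  (via C)
Shortest route: K → I → C → D = 12 min.

12 min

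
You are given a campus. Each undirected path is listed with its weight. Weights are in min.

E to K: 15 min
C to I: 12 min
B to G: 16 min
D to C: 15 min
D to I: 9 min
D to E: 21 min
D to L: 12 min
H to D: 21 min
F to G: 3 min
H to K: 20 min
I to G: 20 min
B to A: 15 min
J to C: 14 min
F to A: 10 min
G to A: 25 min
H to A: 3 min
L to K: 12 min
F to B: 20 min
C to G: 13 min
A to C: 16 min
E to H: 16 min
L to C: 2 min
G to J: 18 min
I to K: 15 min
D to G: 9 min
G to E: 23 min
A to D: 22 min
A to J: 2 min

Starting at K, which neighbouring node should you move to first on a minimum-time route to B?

H

Compare a few routes:
K - H - A - B: 20+3+15 = 38
K - L - C - J - A - B: 12+2+14+2+15 = 45
K - L - C - G - B: 12+2+13+16 = 43
The minimum is 38 min via K - H - A - B.
So from K the first move is to H.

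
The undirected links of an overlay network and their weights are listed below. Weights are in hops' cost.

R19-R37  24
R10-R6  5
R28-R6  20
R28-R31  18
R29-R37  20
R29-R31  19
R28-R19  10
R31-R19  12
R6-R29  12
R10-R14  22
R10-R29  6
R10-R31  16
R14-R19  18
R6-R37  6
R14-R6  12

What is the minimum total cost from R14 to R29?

Settle nodes by increasing distance from R14:
R14: 0
R6: 12  (via R14)
R10: 17  (via R6)
R19: 18  (via R14)
R37: 18  (via R6)
R29: 23  (via R10)
Shortest route: R14 → R6 → R10 → R29 = 23 hops' cost.

23 hops' cost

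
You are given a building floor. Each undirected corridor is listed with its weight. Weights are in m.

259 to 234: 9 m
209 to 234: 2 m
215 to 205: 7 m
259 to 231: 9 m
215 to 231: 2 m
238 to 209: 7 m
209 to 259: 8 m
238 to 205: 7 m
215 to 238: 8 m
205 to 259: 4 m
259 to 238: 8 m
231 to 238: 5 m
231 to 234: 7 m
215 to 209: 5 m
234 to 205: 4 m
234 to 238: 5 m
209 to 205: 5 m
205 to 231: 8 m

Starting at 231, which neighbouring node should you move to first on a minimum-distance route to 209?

215

Compare a few routes:
231–238–234–209: 5+5+2 = 12
231–238–209: 5+7 = 12
231–215–209: 2+5 = 7
231–234–209: 7+2 = 9
Cheapest is 231–215–209 at 7 m.
So from 231 the first move is to 215.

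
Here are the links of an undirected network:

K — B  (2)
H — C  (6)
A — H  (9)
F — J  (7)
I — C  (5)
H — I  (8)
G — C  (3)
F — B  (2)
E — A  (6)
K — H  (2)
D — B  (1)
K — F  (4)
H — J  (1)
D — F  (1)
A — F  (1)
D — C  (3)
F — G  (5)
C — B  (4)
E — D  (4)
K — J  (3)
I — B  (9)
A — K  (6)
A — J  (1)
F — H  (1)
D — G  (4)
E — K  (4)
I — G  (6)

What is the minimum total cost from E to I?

Running Dijkstra from E:
E: 0
D: 4  (via E)
K: 4  (via E)
B: 5  (via D)
F: 5  (via D)
A: 6  (via E)
H: 6  (via K)
C: 7  (via D)
J: 7  (via K)
G: 8  (via D)
I: 12  (via C)
Shortest route: E–D–C–I = 12.

12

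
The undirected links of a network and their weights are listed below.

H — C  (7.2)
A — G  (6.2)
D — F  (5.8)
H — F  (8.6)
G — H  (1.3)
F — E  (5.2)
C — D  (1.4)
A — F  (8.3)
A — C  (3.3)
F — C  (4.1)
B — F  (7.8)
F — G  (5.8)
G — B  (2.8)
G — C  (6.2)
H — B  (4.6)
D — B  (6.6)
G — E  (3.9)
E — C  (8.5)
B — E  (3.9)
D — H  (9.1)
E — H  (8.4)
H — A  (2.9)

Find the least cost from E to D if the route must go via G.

Shortest E→G: E–G = 3.9
Best G to D: G–C–D costing 7.6
Total via G: 3.9 + 7.6 = 11.5.

11.5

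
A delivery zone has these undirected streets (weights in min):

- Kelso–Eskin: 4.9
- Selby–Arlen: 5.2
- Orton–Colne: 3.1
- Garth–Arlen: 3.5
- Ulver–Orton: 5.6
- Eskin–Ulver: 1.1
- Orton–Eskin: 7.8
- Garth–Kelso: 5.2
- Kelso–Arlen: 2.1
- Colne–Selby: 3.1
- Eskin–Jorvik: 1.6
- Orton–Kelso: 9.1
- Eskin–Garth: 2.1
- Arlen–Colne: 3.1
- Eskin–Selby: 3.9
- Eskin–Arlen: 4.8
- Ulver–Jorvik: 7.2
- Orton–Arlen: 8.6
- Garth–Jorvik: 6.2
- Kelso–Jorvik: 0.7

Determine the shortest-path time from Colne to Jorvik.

5.9 min

Enumerating some paths:
Colne–Selby–Eskin–Jorvik: 3.1+3.9+1.6 = 8.6
Colne–Arlen–Kelso–Jorvik: 3.1+2.1+0.7 = 5.9
The minimum is 5.9 min via Colne–Arlen–Kelso–Jorvik.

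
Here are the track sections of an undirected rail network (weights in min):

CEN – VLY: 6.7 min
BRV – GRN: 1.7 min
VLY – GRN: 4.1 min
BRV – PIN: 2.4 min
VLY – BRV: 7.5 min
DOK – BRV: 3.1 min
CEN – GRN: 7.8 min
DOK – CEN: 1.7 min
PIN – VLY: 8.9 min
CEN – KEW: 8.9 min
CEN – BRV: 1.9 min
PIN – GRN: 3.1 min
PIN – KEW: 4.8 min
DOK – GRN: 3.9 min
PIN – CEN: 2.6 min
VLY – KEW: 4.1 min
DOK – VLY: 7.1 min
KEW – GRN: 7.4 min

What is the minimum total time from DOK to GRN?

Settle nodes by increasing distance from DOK:
DOK: 0
CEN: 1.7  (via DOK)
BRV: 3.1  (via DOK)
GRN: 3.9  (via DOK)
Shortest route: DOK → GRN = 3.9 min.

3.9 min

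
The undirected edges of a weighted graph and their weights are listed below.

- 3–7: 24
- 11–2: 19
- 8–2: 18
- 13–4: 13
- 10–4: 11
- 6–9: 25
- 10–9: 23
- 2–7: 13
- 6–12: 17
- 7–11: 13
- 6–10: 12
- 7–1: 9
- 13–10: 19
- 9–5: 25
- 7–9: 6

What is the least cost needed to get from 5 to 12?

Candidate routes:
5 - 9 - 10 - 6 - 12: 25+23+12+17 = 77
5 - 9 - 6 - 12: 25+25+17 = 67
The minimum is 67 via 5 - 9 - 6 - 12.

67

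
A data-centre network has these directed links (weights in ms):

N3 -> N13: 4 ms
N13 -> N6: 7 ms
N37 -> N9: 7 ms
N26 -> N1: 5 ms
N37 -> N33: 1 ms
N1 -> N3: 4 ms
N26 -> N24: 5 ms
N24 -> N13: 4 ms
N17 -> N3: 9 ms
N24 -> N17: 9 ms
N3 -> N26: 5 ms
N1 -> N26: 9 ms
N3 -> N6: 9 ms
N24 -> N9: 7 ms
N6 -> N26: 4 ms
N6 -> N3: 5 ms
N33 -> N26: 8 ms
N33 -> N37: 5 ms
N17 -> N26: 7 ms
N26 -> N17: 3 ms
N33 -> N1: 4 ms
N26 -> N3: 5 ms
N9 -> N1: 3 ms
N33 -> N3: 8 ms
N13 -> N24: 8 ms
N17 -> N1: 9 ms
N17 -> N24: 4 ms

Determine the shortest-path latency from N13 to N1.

Shortest distances from N13:
N13: 0
N6: 7  (via N13)
N24: 8  (via N13)
N26: 11  (via N6)
N3: 12  (via N6)
N17: 14  (via N26)
N9: 15  (via N24)
N1: 16  (via N26)
Shortest route: N13–N6–N26–N1 = 16 ms.

16 ms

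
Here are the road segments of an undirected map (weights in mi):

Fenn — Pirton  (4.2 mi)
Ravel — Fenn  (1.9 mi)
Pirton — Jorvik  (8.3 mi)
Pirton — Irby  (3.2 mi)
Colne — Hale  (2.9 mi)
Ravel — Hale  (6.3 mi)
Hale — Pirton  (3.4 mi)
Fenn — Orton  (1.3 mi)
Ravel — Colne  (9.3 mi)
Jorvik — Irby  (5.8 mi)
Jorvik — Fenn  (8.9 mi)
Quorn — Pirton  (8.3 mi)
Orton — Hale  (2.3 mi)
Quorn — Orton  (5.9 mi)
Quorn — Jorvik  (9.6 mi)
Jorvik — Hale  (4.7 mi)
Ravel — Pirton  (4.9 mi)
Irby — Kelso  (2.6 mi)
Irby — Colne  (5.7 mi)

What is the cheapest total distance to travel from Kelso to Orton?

11.3 mi

Running Dijkstra from Kelso:
Kelso: 0
Irby: 2.6  (via Kelso)
Pirton: 5.8  (via Irby)
Colne: 8.3  (via Irby)
Jorvik: 8.4  (via Irby)
Hale: 9.2  (via Pirton)
Fenn: 10  (via Pirton)
Ravel: 10.7  (via Pirton)
Orton: 11.3  (via Fenn)
Shortest route: Kelso → Irby → Pirton → Fenn → Orton = 11.3 mi.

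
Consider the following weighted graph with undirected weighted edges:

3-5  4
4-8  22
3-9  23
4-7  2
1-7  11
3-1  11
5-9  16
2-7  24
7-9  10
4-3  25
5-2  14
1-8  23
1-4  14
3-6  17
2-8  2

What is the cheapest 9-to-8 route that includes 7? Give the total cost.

34

Best 9 to 7: 9 → 7 costing 10
Best 7 to 8: 7 → 4 → 8 costing 24
Total via 7: 10 + 24 = 34.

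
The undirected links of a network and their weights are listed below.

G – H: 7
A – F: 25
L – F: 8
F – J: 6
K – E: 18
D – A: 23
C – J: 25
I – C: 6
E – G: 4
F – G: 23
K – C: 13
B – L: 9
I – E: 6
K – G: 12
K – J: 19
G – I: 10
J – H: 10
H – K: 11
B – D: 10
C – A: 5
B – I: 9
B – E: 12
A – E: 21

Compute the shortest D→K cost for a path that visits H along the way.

44

Shortest D→H: D → B → E → G → H = 33
Shortest H→K: H → K = 11
Total via H: 33 + 11 = 44.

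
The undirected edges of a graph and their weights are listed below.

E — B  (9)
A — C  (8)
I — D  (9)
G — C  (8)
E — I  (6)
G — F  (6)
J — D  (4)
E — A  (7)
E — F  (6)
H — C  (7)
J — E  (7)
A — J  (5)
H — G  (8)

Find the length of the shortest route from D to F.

17

Running Dijkstra from D:
D: 0
J: 4  (via D)
A: 9  (via J)
I: 9  (via D)
E: 11  (via J)
C: 17  (via A)
F: 17  (via E)
Shortest route: D–J–E–F = 17.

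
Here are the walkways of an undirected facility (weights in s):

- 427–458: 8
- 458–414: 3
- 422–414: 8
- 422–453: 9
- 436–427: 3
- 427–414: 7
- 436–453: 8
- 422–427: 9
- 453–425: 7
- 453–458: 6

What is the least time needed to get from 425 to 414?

Candidate routes:
425 → 453 → 458 → 414: 7+6+3 = 16
425 → 453 → 422 → 414: 7+9+8 = 24
425 → 453 → 436 → 427 → 414: 7+8+3+7 = 25
The minimum is 16 s via 425 → 453 → 458 → 414.

16 s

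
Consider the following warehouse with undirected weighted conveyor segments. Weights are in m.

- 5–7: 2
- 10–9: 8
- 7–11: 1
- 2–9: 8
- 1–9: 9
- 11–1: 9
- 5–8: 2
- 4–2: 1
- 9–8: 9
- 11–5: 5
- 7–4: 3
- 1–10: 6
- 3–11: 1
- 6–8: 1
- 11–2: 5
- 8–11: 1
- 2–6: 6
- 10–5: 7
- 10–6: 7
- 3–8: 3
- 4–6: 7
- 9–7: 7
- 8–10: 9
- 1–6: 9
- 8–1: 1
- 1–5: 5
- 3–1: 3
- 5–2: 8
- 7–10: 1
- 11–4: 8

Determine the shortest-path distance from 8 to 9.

9 m

Compare a few routes:
8 - 9: 9 = 9
8 - 1 - 9: 1+9 = 10
8 - 11 - 7 - 10 - 9: 1+1+1+8 = 11
The minimum is 9 m via 8 - 9.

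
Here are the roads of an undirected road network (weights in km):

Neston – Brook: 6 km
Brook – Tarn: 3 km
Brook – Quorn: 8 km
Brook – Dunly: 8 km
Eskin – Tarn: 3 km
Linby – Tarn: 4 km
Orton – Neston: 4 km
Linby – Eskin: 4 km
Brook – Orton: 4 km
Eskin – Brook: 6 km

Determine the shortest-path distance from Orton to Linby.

11 km

Settle nodes by increasing distance from Orton:
Orton: 0
Brook: 4  (via Orton)
Neston: 4  (via Orton)
Tarn: 7  (via Brook)
Eskin: 10  (via Brook)
Linby: 11  (via Tarn)
Shortest route: Orton → Brook → Tarn → Linby = 11 km.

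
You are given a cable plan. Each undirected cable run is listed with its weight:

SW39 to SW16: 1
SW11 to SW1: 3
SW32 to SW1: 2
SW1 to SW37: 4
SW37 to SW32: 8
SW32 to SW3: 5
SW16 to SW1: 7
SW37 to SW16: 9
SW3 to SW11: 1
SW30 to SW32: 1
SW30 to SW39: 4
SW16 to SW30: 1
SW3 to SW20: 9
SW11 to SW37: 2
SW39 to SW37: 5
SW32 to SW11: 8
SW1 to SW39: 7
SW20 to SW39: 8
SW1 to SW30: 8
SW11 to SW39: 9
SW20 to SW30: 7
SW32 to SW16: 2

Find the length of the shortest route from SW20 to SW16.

Compare a few routes:
SW20–SW39–SW16: 8+1 = 9
SW20–SW30–SW16: 7+1 = 8
SW20–SW30–SW39–SW16: 7+4+1 = 12
SW20–SW30–SW32–SW16: 7+1+2 = 10
Cheapest is SW20–SW30–SW16 at 8.

8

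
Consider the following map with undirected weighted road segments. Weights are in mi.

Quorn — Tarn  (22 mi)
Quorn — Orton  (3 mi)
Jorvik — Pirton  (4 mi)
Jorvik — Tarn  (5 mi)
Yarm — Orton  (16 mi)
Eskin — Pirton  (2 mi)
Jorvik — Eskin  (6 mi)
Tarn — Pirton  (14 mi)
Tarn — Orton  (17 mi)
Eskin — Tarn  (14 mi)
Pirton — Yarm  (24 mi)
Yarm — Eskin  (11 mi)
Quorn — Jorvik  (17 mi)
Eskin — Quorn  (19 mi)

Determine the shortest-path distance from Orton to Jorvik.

20 mi

Candidate routes:
Orton → Quorn → Eskin → Jorvik: 3+19+6 = 28
Orton → Tarn → Jorvik: 17+5 = 22
Orton → Quorn → Jorvik: 3+17 = 20
Orton → Quorn → Eskin → Pirton → Jorvik: 3+19+2+4 = 28
The minimum is 20 mi via Orton → Quorn → Jorvik.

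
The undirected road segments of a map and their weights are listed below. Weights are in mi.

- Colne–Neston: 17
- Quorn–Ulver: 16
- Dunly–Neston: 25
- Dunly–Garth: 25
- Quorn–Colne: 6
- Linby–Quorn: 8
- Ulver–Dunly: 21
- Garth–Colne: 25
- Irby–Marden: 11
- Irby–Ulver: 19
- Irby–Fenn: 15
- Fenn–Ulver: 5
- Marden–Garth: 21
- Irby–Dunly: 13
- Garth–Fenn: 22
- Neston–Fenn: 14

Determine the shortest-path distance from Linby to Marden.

54 mi

Settle nodes by increasing distance from Linby:
Linby: 0
Quorn: 8  (via Linby)
Colne: 14  (via Quorn)
Ulver: 24  (via Quorn)
Fenn: 29  (via Ulver)
Neston: 31  (via Colne)
Garth: 39  (via Colne)
Irby: 43  (via Ulver)
Dunly: 45  (via Ulver)
Marden: 54  (via Irby)
Shortest route: Linby → Quorn → Ulver → Irby → Marden = 54 mi.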